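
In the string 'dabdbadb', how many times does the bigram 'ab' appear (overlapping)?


Scanning 'dabdbadb' for bigram 'ab':
  Position 0: 'da' -> no
  Position 1: 'ab' -> MATCH
  Position 2: 'bd' -> no
  Position 3: 'db' -> no
  Position 4: 'ba' -> no
  Position 5: 'ad' -> no
  Position 6: 'db' -> no
Total matches: 1

1


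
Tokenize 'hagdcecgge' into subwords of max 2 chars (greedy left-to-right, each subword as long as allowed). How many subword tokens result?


'hagdcecgge' has 10 characters.
Chunking with max size 2:
  Chunk 1: 'ha' (positions 0-1)
  Chunk 2: 'gd' (positions 2-3)
  Chunk 3: 'ce' (positions 4-5)
  Chunk 4: 'cg' (positions 6-7)
  Chunk 5: 'ge' (positions 8-9)
Total chunks: ceil(10 / 2) = 5

5


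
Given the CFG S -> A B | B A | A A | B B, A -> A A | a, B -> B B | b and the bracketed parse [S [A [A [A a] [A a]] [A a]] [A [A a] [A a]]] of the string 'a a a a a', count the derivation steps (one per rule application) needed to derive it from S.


Every bracketed nonterminal node [X ...] in the tree is produced by exactly one rule application.
Reading the tree off as a leftmost derivation:
  Step 1: S  =>  A A   (applied S -> A A)
  Step 2: A A  =>  A A A   (applied A -> A A)
  Step 3: A A A  =>  A A A A   (applied A -> A A)
  Step 4: A A A A  =>  a A A A   (applied A -> a)
  Step 5: a A A A  =>  a a A A   (applied A -> a)
  Step 6: a a A A  =>  a a a A   (applied A -> a)
  Step 7: a a a A  =>  a a a A A   (applied A -> A A)
  Step 8: a a a A A  =>  a a a a A   (applied A -> a)
  Step 9: a a a a A  =>  a a a a a   (applied A -> a)
Final yield: a a a a a
Total rewrite steps: 9

9


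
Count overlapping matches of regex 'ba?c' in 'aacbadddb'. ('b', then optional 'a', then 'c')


Pattern: ba?c means 'b', then optional 'a', then 'c'.
Scanning 'aacbadddb' position-by-position:
  Pos 0: window 'aac' -> no
  Pos 1: window 'acb' -> no
  Pos 2: window 'cba' -> no
  Pos 3: window 'bad' -> no
  Pos 4: window 'add' -> no
  Pos 5: window 'ddd' -> no
  Pos 6: window 'ddb' -> no
  Pos 7: window 'db' -> no
  Pos 8: window 'b' -> no
Total matches: 0

0


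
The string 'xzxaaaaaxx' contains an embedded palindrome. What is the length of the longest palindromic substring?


Scanning 'xzxaaaaaxx' for palindromic substrings.
Substring at positions 2-8: 'xaaaaax'.
Check: reverse('xaaaaax') = 'xaaaaax' -> palindrome confirmed.
Neighbouring characters ('z' / 'x') break symmetry, so it cannot extend further.
No longer palindromic substring exists; longest length = 7

7


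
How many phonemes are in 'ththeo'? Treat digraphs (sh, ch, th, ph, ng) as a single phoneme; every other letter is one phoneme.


Parsing 'ththeo' greedily, digraphs first:
  'th' -> digraph (1 consonant phoneme) (phonemes so far: 1)
  'th' -> digraph (1 consonant phoneme) (phonemes so far: 2)
  'e' -> vowel phoneme (phonemes so far: 3)
  'o' -> vowel phoneme (phonemes so far: 4)
Total phonemes: 4

4


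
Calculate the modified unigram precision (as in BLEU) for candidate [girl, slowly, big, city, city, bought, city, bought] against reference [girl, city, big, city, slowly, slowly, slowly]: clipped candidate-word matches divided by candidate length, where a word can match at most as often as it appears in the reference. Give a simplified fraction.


Reference word counts: {'big': 1, 'city': 2, 'girl': 1, 'slowly': 3}
Checking each candidate word (with clipping):
  'girl' -> in reference (ref count 1, used 1/1) -> match (matches: 1)
  'slowly' -> in reference (ref count 3, used 1/3) -> match (matches: 2)
  'big' -> in reference (ref count 1, used 1/1) -> match (matches: 3)
  'city' -> in reference (ref count 2, used 1/2) -> match (matches: 4)
  'city' -> in reference (ref count 2, used 2/2) -> match (matches: 5)
  'bought' -> not in reference -> no match (matches: 5)
  'city' -> ref count 2 already used up (2/2) -> clipped, no match (matches: 5)
  'bought' -> not in reference -> no match (matches: 5)
Clipped matches: 5, Candidate length: 8
Precision = 5/8

5/8


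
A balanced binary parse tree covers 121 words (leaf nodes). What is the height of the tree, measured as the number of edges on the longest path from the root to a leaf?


In a balanced binary tree with n leaves the deepest leaf is ceil(log2(n)) edges below the root.
log2(121) = 6.9189
ceil(6.9189) = 7
height (edges) = 7

7


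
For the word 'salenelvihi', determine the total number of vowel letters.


Scanning each character of 'salenelvihi':
  Position 1: 's' -> consonant (running count: 0)
  Position 2: 'a' -> vowel (running count: 1)
  Position 3: 'l' -> consonant (running count: 1)
  Position 4: 'e' -> vowel (running count: 2)
  Position 5: 'n' -> consonant (running count: 2)
  Position 6: 'e' -> vowel (running count: 3)
  Position 7: 'l' -> consonant (running count: 3)
  Position 8: 'v' -> consonant (running count: 3)
  Position 9: 'i' -> vowel (running count: 4)
  Position 10: 'h' -> consonant (running count: 4)
  Position 11: 'i' -> vowel (running count: 5)
Total vowels: 5

5


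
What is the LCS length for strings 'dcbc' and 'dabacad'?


DP table for LCS of 'dcbc' and 'dabacad':
       d  a  b  a  c  a  d
    0  0  0  0  0  0  0  0
  d 0  1  1  1  1  1  1  1
  c 0  1  1  1  1  2  2  2
  b 0  1  1  2  2  2  2  2
  c 0  1  1  2  2  3  3  3
LCS: 'dbc'
LCS length = 3

3


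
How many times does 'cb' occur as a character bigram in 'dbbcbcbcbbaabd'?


Scanning 'dbbcbcbcbbaabd' for bigram 'cb':
  Position 0: 'db' -> no
  Position 1: 'bb' -> no
  Position 2: 'bc' -> no
  Position 3: 'cb' -> MATCH
  Position 4: 'bc' -> no
  Position 5: 'cb' -> MATCH
  Position 6: 'bc' -> no
  Position 7: 'cb' -> MATCH
  Position 8: 'bb' -> no
  Position 9: 'ba' -> no
  Position 10: 'aa' -> no
  Position 11: 'ab' -> no
  Position 12: 'bd' -> no
Total matches: 3

3


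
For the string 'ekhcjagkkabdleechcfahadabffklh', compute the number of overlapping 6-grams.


String 'ekhcjagkkabdleechcfahadabffklh' has length L = 30.
Number of overlapping n-grams = L - n + 1
Substituting: 30 - 6 + 1 = 25

25


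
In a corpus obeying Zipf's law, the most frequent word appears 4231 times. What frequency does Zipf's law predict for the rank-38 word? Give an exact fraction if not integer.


Zipf's law: freq(rank) = f1 / rank
f1 = 4231, rank = 38
freq = 4231 / 38
GCD(4231, 38) = 1
Simplified: 4231/38

4231/38


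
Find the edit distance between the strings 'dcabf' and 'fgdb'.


Building DP table for s1='dcabf' (len 5) and s2='fgdb' (len 4):
       f  g  d  b
    0  1  2  3  4
  d 1  1  2  2  3
  c 2  2  2  3  3
  a 3  3  3  3  4
  b 4  4  4  4  3
  f 5  4  5  5  4
Edit distance = dp[5][4] = 4

4


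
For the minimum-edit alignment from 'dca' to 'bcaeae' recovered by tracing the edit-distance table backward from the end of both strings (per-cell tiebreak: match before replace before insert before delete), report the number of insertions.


Edit distance = 4. Backtracking from cell (3, 6) with preference match > replace > insert > delete,
then listing the resulting alignment 'dca' -> 'bcaeae' left to right:
  Step 1: replace d->b
  Step 2: keep 'c'
  Step 3: insert 'a' [insertion #1]
  Step 4: insert 'e' [insertion #2]
  Step 5: keep 'a'
  Step 6: insert 'e' [insertion #3]
Total insertions: 3

3


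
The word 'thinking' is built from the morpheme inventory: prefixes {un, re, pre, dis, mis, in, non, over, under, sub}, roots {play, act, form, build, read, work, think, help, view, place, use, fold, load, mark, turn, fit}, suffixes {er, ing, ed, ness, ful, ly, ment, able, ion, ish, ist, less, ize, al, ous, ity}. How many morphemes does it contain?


Segmenting 'thinking' against the inventory:
  'think' -> root (morpheme 1)
  'ing' -> suffix (morpheme 2)
Total morphemes: 2

2


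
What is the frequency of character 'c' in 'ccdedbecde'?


Scanning 'ccdedbecde' for 'c':
  Position 0: 'c' -> MATCH (count: 1)
  Position 1: 'c' -> MATCH (count: 2)
  Position 7: 'c' -> MATCH (count: 3)
Total occurrences of 'c': 3

3


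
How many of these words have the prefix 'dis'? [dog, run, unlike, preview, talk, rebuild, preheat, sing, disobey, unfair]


Checking each word for prefix 'dis':
  'dog' -> no (count: 0)
  'run' -> no (count: 0)
  'unlike' -> no (count: 0)
  'preview' -> no (count: 0)
  'talk' -> no (count: 0)
  'rebuild' -> no (count: 0)
  'preheat' -> no (count: 0)
  'sing' -> no (count: 0)
  'disobey' -> YES, starts with 'dis' (count: 1)
  'unfair' -> no (count: 1)
Total with prefix 'dis': 1

1


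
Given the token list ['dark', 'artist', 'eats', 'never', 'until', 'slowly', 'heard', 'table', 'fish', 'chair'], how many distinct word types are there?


Listing all tokens and tracking unique types:
  Token 1: 'dark' -> NEW (unique so far: 1)
  Token 2: 'artist' -> NEW (unique so far: 2)
  Token 3: 'eats' -> NEW (unique so far: 3)
  Token 4: 'never' -> NEW (unique so far: 4)
  Token 5: 'until' -> NEW (unique so far: 5)
  Token 6: 'slowly' -> NEW (unique so far: 6)
  Token 7: 'heard' -> NEW (unique so far: 7)
  Token 8: 'table' -> NEW (unique so far: 8)
  Token 9: 'fish' -> NEW (unique so far: 9)
  Token 10: 'chair' -> NEW (unique so far: 10)
Unique types: ('artist', 'chair', 'dark', 'eats', 'fish', 'heard', 'never', 'slowly', 'table', 'until')
Vocabulary size: 10

10


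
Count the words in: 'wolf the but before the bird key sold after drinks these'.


Counting words by splitting on spaces:
  Word 1: 'wolf'
  Word 2: 'the'
  Word 3: 'but'
  Word 4: 'before'
  Word 5: 'the'
  Word 6: 'bird'
  Word 7: 'key'
  Word 8: 'sold'
  Word 9: 'after'
  Word 10: 'drinks'
  Word 11: 'these'
Total words: 11

11


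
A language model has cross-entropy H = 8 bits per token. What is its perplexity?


Perplexity formula: PP = 2^H
H = 8
PP = 2^8
Steps: 2^1 = 2, 2^2 = 4, 2^3 = 8, 2^4 = 16, 2^5 = 32, 2^6 = 64, 2^7 = 128, 2^8 = 256
PP = 256

256


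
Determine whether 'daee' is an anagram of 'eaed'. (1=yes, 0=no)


Sort characters of 'daee': 'adee'
Sort characters of 'eaed': 'adee'
Sorted forms match -> they ARE anagrams
Result: 1

1


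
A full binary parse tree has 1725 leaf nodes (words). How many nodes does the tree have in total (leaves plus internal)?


Leaf nodes (terminals): 1725
Internal nodes = n - 1 = 1725 - 1 = 1724
Total = leaves + internal = 1725 + 1724 = 3449

3449


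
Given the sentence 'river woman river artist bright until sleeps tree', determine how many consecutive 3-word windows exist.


Word trigrams from [8] words:
  Trigram 1: (river woman river)
  Trigram 2: (woman river artist)
  Trigram 3: (river artist bright)
  Trigram 4: (artist bright until)
  Trigram 5: (bright until sleeps)
  Trigram 6: (until sleeps tree)
Total word trigrams: 8 - 2 = 6

6


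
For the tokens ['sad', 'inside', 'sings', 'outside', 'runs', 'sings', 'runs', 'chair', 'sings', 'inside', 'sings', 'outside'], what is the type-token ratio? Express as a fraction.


Tokens: 12
Unique types: ('chair', 'inside', 'outside', 'runs', 'sad', 'sings') = 6
TTR = 6/12
Simplify: divide both by 6 -> 1/2
TTR = 1/2

1/2


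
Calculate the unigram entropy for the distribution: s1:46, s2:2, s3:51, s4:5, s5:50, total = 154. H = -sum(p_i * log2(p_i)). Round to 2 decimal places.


Computing entropy H = -sum(p_i * log2(p_i)):
  s1: p = 46/154 = 0.2987, -p*log2(p) = 0.5207
  s2: p = 2/154 = 0.0130, -p*log2(p) = 0.0814
  s3: p = 51/154 = 0.3312, -p*log2(p) = 0.5280
  s4: p = 5/154 = 0.0325, -p*log2(p) = 0.1605
  s5: p = 50/154 = 0.3247, -p*log2(p) = 0.5269
H = sum of terms = 1.8175
Rounded to 2 decimals: 1.82

1.82


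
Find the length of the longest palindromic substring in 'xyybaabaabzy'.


Scanning 'xyybaabaabzy' for palindromic substrings.
Substring at positions 3-9: 'baabaab'.
Check: reverse('baabaab') = 'baabaab' -> palindrome confirmed.
Neighbouring characters ('y' / 'z') break symmetry, so it cannot extend further.
No longer palindromic substring exists; longest length = 7

7


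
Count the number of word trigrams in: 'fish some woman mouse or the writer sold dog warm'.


Word trigrams from [10] words:
  Trigram 1: (fish some woman)
  Trigram 2: (some woman mouse)
  Trigram 3: (woman mouse or)
  Trigram 4: (mouse or the)
  Trigram 5: (or the writer)
  Trigram 6: (the writer sold)
  Trigram 7: (writer sold dog)
  Trigram 8: (sold dog warm)
Total word trigrams: 10 - 2 = 8

8


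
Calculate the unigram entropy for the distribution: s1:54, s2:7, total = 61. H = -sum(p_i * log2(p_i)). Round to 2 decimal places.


Computing entropy H = -sum(p_i * log2(p_i)):
  s1: p = 54/61 = 0.8852, -p*log2(p) = 0.1557
  s2: p = 7/61 = 0.1148, -p*log2(p) = 0.3584
H = sum of terms = 0.5141
Rounded to 2 decimals: 0.51

0.51


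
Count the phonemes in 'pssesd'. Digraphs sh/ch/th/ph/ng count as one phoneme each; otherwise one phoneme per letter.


Parsing 'pssesd' greedily, digraphs first:
  'p' -> consonant phoneme (phonemes so far: 1)
  's' -> consonant phoneme (phonemes so far: 2)
  's' -> consonant phoneme (phonemes so far: 3)
  'e' -> vowel phoneme (phonemes so far: 4)
  's' -> consonant phoneme (phonemes so far: 5)
  'd' -> consonant phoneme (phonemes so far: 6)
Total phonemes: 6

6


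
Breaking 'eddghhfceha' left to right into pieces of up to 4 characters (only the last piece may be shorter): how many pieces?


'eddghhfceha' has 11 characters.
Chunking with max size 4:
  Chunk 1: 'eddg' (positions 0-3)
  Chunk 2: 'hhfc' (positions 4-7)
  Chunk 3: 'eha' (positions 8-10)
Total chunks: ceil(11 / 4) = 3

3


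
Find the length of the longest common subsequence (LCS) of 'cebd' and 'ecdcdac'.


DP table for LCS of 'cebd' and 'ecdcdac':
       e  c  d  c  d  a  c
    0  0  0  0  0  0  0  0
  c 0  0  1  1  1  1  1  1
  e 0  1  1  1  1  1  1  1
  b 0  1  1  1  1  1  1  1
  d 0  1  1  2  2  2  2  2
LCS: 'cd'
LCS length = 2

2


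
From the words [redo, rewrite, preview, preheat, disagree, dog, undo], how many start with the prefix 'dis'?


Checking each word for prefix 'dis':
  'redo' -> no (count: 0)
  'rewrite' -> no (count: 0)
  'preview' -> no (count: 0)
  'preheat' -> no (count: 0)
  'disagree' -> YES, starts with 'dis' (count: 1)
  'dog' -> no (count: 1)
  'undo' -> no (count: 1)
Total with prefix 'dis': 1

1


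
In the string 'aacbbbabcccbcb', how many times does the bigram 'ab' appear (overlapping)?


Scanning 'aacbbbabcccbcb' for bigram 'ab':
  Position 0: 'aa' -> no
  Position 1: 'ac' -> no
  Position 2: 'cb' -> no
  Position 3: 'bb' -> no
  Position 4: 'bb' -> no
  Position 5: 'ba' -> no
  Position 6: 'ab' -> MATCH
  Position 7: 'bc' -> no
  Position 8: 'cc' -> no
  Position 9: 'cc' -> no
  Position 10: 'cb' -> no
  Position 11: 'bc' -> no
  Position 12: 'cb' -> no
Total matches: 1

1


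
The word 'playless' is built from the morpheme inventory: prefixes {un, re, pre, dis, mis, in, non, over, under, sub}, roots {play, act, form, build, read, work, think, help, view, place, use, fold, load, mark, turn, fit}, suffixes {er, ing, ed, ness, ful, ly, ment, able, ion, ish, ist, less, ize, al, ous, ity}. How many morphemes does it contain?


Segmenting 'playless' against the inventory:
  'play' -> root (morpheme 1)
  'less' -> suffix (morpheme 2)
Total morphemes: 2

2


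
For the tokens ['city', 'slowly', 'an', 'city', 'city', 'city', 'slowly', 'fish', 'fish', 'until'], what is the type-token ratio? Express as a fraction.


Tokens: 10
Unique types: ('an', 'city', 'fish', 'slowly', 'until') = 5
TTR = 5/10
Simplify: divide both by 5 -> 1/2
TTR = 1/2

1/2


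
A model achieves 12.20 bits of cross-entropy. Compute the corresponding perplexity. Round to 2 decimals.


Perplexity formula: PP = 2^H
H = 12.20
PP = 2^12.20
Decompose: 2^12.20 = 2^12 * 2^0.20
2^12 = 4096, 2^0.20 ~ 1.1486984
PP ~ 4096 * 1.1486984 = 4705.0686464
Rounded to 2 decimals: 4705.07

4705.07


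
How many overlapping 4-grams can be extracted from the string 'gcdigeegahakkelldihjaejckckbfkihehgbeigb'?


String 'gcdigeegahakkelldihjaejckckbfkihehgbeigb' has length L = 40.
Number of overlapping n-grams = L - n + 1
Substituting: 40 - 4 + 1 = 37

37


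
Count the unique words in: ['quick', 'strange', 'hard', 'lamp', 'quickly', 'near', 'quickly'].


Listing all tokens and tracking unique types:
  Token 1: 'quick' -> NEW (unique so far: 1)
  Token 2: 'strange' -> NEW (unique so far: 2)
  Token 3: 'hard' -> NEW (unique so far: 3)
  Token 4: 'lamp' -> NEW (unique so far: 4)
  Token 5: 'quickly' -> NEW (unique so far: 5)
  Token 6: 'near' -> NEW (unique so far: 6)
  Token 7: 'quickly' -> duplicate (unique so far: 6)
Unique types: ('hard', 'lamp', 'near', 'quick', 'quickly', 'strange')
Vocabulary size: 6

6


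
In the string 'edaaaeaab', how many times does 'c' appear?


Scanning 'edaaaeaab' for 'c':
  No matches found.
Total occurrences of 'c': 0

0


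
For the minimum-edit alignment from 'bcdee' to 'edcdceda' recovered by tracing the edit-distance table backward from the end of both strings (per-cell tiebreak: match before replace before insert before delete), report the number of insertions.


Edit distance = 5. Backtracking from cell (5, 8) with preference match > replace > insert > delete,
then listing the resulting alignment 'bcdee' -> 'edcdceda' left to right:
  Step 1: insert 'e' [insertion #1]
  Step 2: replace b->d
  Step 3: keep 'c'
  Step 4: keep 'd'
  Step 5: insert 'c' [insertion #2]
  Step 6: keep 'e'
  Step 7: insert 'd' [insertion #3]
  Step 8: replace e->a
Total insertions: 3

3


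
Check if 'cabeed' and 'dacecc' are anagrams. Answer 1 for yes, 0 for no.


Sort characters of 'cabeed': 'abcdee'
Sort characters of 'dacecc': 'acccde'
Sorted forms differ -> they are NOT anagrams
Result: 0

0


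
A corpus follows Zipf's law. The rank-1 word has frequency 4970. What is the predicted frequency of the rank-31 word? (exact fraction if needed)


Zipf's law: freq(rank) = f1 / rank
f1 = 4970, rank = 31
freq = 4970 / 31
GCD(4970, 31) = 1
Simplified: 4970/31

4970/31


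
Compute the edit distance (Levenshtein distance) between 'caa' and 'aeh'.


Building DP table for s1='caa' (len 3) and s2='aeh' (len 3):
       a  e  h
    0  1  2  3
  c 1  1  2  3
  a 2  1  2  3
  a 3  2  2  3
Edit distance = dp[3][3] = 3

3


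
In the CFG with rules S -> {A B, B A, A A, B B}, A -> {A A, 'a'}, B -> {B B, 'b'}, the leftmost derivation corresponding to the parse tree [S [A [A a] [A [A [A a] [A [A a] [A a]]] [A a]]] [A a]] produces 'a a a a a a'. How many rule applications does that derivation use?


Every bracketed nonterminal node [X ...] in the tree is produced by exactly one rule application.
Reading the tree off as a leftmost derivation:
  Step 1: S  =>  A A   (applied S -> A A)
  Step 2: A A  =>  A A A   (applied A -> A A)
  Step 3: A A A  =>  a A A   (applied A -> a)
  Step 4: a A A  =>  a A A A   (applied A -> A A)
  Step 5: a A A A  =>  a A A A A   (applied A -> A A)
  Step 6: a A A A A  =>  a a A A A   (applied A -> a)
  Step 7: a a A A A  =>  a a A A A A   (applied A -> A A)
  Step 8: a a A A A A  =>  a a a A A A   (applied A -> a)
  Step 9: a a a A A A  =>  a a a a A A   (applied A -> a)
  Step 10: a a a a A A  =>  a a a a a A   (applied A -> a)
  Step 11: a a a a a A  =>  a a a a a a   (applied A -> a)
Final yield: a a a a a a
Total rewrite steps: 11

11


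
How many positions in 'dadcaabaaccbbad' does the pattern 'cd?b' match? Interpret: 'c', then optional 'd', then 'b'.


Pattern: cd?b means 'c', then optional 'd', then 'b'.
Scanning 'dadcaabaaccbbad' position-by-position:
  Pos 0: window 'dad' -> no
  Pos 1: window 'adc' -> no
  Pos 2: window 'dca' -> no
  Pos 3: window 'caa' -> no
  Pos 4: window 'aab' -> no
  Pos 5: window 'aba' -> no
  Pos 6: window 'baa' -> no
  Pos 7: window 'aac' -> no
  Pos 8: window 'acc' -> no
  Pos 9: window 'ccb' -> no
  Pos 10: window 'cbb' -> MATCH
  Pos 11: window 'bba' -> no
  Pos 12: window 'bad' -> no
  Pos 13: window 'ad' -> no
  Pos 14: window 'd' -> no
Total matches: 1

1


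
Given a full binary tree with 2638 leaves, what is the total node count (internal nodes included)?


Leaf nodes (terminals): 2638
Internal nodes = n - 1 = 2638 - 1 = 2637
Total = leaves + internal = 2638 + 2637 = 5275

5275


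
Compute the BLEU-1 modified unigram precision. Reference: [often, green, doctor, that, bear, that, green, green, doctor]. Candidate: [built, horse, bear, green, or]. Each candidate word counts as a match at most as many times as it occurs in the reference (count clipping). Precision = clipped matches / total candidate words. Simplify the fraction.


Reference word counts: {'bear': 1, 'doctor': 2, 'green': 3, 'often': 1, 'that': 2}
Checking each candidate word (with clipping):
  'built' -> not in reference -> no match (matches: 0)
  'horse' -> not in reference -> no match (matches: 0)
  'bear' -> in reference (ref count 1, used 1/1) -> match (matches: 1)
  'green' -> in reference (ref count 3, used 1/3) -> match (matches: 2)
  'or' -> not in reference -> no match (matches: 2)
Clipped matches: 2, Candidate length: 5
Precision = 2/5

2/5


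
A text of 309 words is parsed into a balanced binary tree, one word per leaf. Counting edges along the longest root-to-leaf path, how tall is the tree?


In a balanced binary tree with n leaves the deepest leaf is ceil(log2(n)) edges below the root.
log2(309) = 8.2715
ceil(8.2715) = 9
height (edges) = 9

9


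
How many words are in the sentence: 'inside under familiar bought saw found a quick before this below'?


Counting words by splitting on spaces:
  Word 1: 'inside'
  Word 2: 'under'
  Word 3: 'familiar'
  Word 4: 'bought'
  Word 5: 'saw'
  Word 6: 'found'
  Word 7: 'a'
  Word 8: 'quick'
  Word 9: 'before'
  Word 10: 'this'
  Word 11: 'below'
Total words: 11

11


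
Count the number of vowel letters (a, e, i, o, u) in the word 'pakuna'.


Scanning each character of 'pakuna':
  Position 1: 'p' -> consonant (running count: 0)
  Position 2: 'a' -> vowel (running count: 1)
  Position 3: 'k' -> consonant (running count: 1)
  Position 4: 'u' -> vowel (running count: 2)
  Position 5: 'n' -> consonant (running count: 2)
  Position 6: 'a' -> vowel (running count: 3)
Total vowels: 3

3


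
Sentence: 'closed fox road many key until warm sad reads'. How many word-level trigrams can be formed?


Word trigrams from [9] words:
  Trigram 1: (closed fox road)
  Trigram 2: (fox road many)
  Trigram 3: (road many key)
  Trigram 4: (many key until)
  Trigram 5: (key until warm)
  Trigram 6: (until warm sad)
  Trigram 7: (warm sad reads)
Total word trigrams: 9 - 2 = 7

7


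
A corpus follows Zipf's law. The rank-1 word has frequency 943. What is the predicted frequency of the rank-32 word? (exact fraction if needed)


Zipf's law: freq(rank) = f1 / rank
f1 = 943, rank = 32
freq = 943 / 32
GCD(943, 32) = 1
Simplified: 943/32

943/32


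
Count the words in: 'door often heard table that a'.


Counting words by splitting on spaces:
  Word 1: 'door'
  Word 2: 'often'
  Word 3: 'heard'
  Word 4: 'table'
  Word 5: 'that'
  Word 6: 'a'
Total words: 6

6


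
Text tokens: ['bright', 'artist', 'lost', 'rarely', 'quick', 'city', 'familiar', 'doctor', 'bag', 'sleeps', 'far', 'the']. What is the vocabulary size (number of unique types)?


Listing all tokens and tracking unique types:
  Token 1: 'bright' -> NEW (unique so far: 1)
  Token 2: 'artist' -> NEW (unique so far: 2)
  Token 3: 'lost' -> NEW (unique so far: 3)
  Token 4: 'rarely' -> NEW (unique so far: 4)
  Token 5: 'quick' -> NEW (unique so far: 5)
  Token 6: 'city' -> NEW (unique so far: 6)
  Token 7: 'familiar' -> NEW (unique so far: 7)
  Token 8: 'doctor' -> NEW (unique so far: 8)
  Token 9: 'bag' -> NEW (unique so far: 9)
  Token 10: 'sleeps' -> NEW (unique so far: 10)
  Token 11: 'far' -> NEW (unique so far: 11)
  Token 12: 'the' -> NEW (unique so far: 12)
Unique types: ('artist', 'bag', 'bright', 'city', 'doctor', 'familiar', 'far', 'lost', 'quick', 'rarely', 'sleeps', 'the')
Vocabulary size: 12

12


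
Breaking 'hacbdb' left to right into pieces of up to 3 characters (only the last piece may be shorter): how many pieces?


'hacbdb' has 6 characters.
Chunking with max size 3:
  Chunk 1: 'hac' (positions 0-2)
  Chunk 2: 'bdb' (positions 3-5)
Total chunks: ceil(6 / 3) = 2

2


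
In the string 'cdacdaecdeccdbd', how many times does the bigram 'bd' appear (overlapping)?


Scanning 'cdacdaecdeccdbd' for bigram 'bd':
  Position 0: 'cd' -> no
  Position 1: 'da' -> no
  Position 2: 'ac' -> no
  Position 3: 'cd' -> no
  Position 4: 'da' -> no
  Position 5: 'ae' -> no
  Position 6: 'ec' -> no
  Position 7: 'cd' -> no
  Position 8: 'de' -> no
  Position 9: 'ec' -> no
  Position 10: 'cc' -> no
  Position 11: 'cd' -> no
  Position 12: 'db' -> no
  Position 13: 'bd' -> MATCH
Total matches: 1

1


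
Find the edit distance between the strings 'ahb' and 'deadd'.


Building DP table for s1='ahb' (len 3) and s2='deadd' (len 5):
       d  e  a  d  d
    0  1  2  3  4  5
  a 1  1  2  2  3  4
  h 2  2  2  3  3  4
  b 3  3  3  3  4  4
Edit distance = dp[3][5] = 4

4


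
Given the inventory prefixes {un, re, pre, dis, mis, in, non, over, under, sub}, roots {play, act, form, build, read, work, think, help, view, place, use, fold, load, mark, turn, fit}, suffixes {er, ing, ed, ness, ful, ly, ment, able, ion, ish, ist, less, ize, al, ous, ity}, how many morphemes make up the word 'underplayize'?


Segmenting 'underplayize' against the inventory:
  'under' -> prefix (morpheme 1)
  'play' -> root (morpheme 2)
  'ize' -> suffix (morpheme 3)
Total morphemes: 3

3


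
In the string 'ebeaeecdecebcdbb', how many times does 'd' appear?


Scanning 'ebeaeecdecebcdbb' for 'd':
  Position 7: 'd' -> MATCH (count: 1)
  Position 13: 'd' -> MATCH (count: 2)
Total occurrences of 'd': 2

2


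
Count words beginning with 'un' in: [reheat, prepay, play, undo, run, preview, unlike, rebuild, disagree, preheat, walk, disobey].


Checking each word for prefix 'un':
  'reheat' -> no (count: 0)
  'prepay' -> no (count: 0)
  'play' -> no (count: 0)
  'undo' -> YES, starts with 'un' (count: 1)
  'run' -> no (count: 1)
  'preview' -> no (count: 1)
  'unlike' -> YES, starts with 'un' (count: 2)
  'rebuild' -> no (count: 2)
  'disagree' -> no (count: 2)
  'preheat' -> no (count: 2)
  'walk' -> no (count: 2)
  'disobey' -> no (count: 2)
Total with prefix 'un': 2

2


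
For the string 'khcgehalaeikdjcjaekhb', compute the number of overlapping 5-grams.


String 'khcgehalaeikdjcjaekhb' has length L = 21.
Number of overlapping n-grams = L - n + 1
Substituting: 21 - 5 + 1 = 17

17


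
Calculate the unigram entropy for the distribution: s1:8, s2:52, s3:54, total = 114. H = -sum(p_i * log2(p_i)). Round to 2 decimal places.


Computing entropy H = -sum(p_i * log2(p_i)):
  s1: p = 8/114 = 0.0702, -p*log2(p) = 0.2690
  s2: p = 52/114 = 0.4561, -p*log2(p) = 0.5166
  s3: p = 54/114 = 0.4737, -p*log2(p) = 0.5106
H = sum of terms = 1.2962
Rounded to 2 decimals: 1.30

1.30


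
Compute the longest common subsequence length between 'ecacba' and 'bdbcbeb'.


DP table for LCS of 'ecacba' and 'bdbcbeb':
       b  d  b  c  b  e  b
    0  0  0  0  0  0  0  0
  e 0  0  0  0  0  0  1  1
  c 0  0  0  0  1  1  1  1
  a 0  0  0  0  1  1  1  1
  c 0  0  0  0  1  1  1  1
  b 0  1  1  1  1  2  2  2
  a 0  1  1  1  1  2  2  2
LCS: 'eb'
LCS length = 2

2


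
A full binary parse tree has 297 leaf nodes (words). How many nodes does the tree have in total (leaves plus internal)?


Leaf nodes (terminals): 297
Internal nodes = n - 1 = 297 - 1 = 296
Total = leaves + internal = 297 + 296 = 593

593


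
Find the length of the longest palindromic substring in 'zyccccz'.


Scanning 'zyccccz' for palindromic substrings.
Substring at positions 2-5: 'cccc'.
Check: reverse('cccc') = 'cccc' -> palindrome confirmed.
Neighbouring characters ('y' / 'z') break symmetry, so it cannot extend further.
No longer palindromic substring exists; longest length = 4

4


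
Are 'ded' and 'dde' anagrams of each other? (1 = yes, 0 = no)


Sort characters of 'ded': 'dde'
Sort characters of 'dde': 'dde'
Sorted forms match -> they ARE anagrams
Result: 1

1


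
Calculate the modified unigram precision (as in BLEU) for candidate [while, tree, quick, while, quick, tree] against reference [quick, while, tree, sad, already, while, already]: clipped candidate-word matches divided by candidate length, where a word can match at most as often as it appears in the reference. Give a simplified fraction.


Reference word counts: {'already': 2, 'quick': 1, 'sad': 1, 'tree': 1, 'while': 2}
Checking each candidate word (with clipping):
  'while' -> in reference (ref count 2, used 1/2) -> match (matches: 1)
  'tree' -> in reference (ref count 1, used 1/1) -> match (matches: 2)
  'quick' -> in reference (ref count 1, used 1/1) -> match (matches: 3)
  'while' -> in reference (ref count 2, used 2/2) -> match (matches: 4)
  'quick' -> ref count 1 already used up (1/1) -> clipped, no match (matches: 4)
  'tree' -> ref count 1 already used up (1/1) -> clipped, no match (matches: 4)
Clipped matches: 4, Candidate length: 6
Precision = 4/6 = 2/3

2/3


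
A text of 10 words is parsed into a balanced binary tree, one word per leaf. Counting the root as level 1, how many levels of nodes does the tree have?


In a balanced binary tree with n leaves the deepest leaf is ceil(log2(n)) edges below the root,
so counting node levels inclusive of root and leaves gives ceil(log2(n)) + 1 levels.
log2(10) = 3.3219
ceil(3.3219) = 4
levels = 4 + 1 = 5

5


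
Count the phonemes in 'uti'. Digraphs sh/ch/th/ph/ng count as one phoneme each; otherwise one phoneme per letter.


Parsing 'uti' greedily, digraphs first:
  'u' -> vowel phoneme (phonemes so far: 1)
  't' -> consonant phoneme (phonemes so far: 2)
  'i' -> vowel phoneme (phonemes so far: 3)
Total phonemes: 3

3


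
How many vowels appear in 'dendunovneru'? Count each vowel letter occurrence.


Scanning each character of 'dendunovneru':
  Position 1: 'd' -> consonant (running count: 0)
  Position 2: 'e' -> vowel (running count: 1)
  Position 3: 'n' -> consonant (running count: 1)
  Position 4: 'd' -> consonant (running count: 1)
  Position 5: 'u' -> vowel (running count: 2)
  Position 6: 'n' -> consonant (running count: 2)
  Position 7: 'o' -> vowel (running count: 3)
  Position 8: 'v' -> consonant (running count: 3)
  Position 9: 'n' -> consonant (running count: 3)
  Position 10: 'e' -> vowel (running count: 4)
  Position 11: 'r' -> consonant (running count: 4)
  Position 12: 'u' -> vowel (running count: 5)
Total vowels: 5

5


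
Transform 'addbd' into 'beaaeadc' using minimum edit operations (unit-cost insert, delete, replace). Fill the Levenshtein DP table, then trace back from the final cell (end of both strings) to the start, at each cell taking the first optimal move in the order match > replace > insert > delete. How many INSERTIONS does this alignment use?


Edit distance = 6. Backtracking from cell (5, 8) with preference match > replace > insert > delete,
then listing the resulting alignment 'addbd' -> 'beaaeadc' left to right:
  Step 1: insert 'b' [insertion #1]
  Step 2: insert 'e' [insertion #2]
  Step 3: keep 'a'
  Step 4: replace d->a
  Step 5: replace d->e
  Step 6: replace b->a
  Step 7: keep 'd'
  Step 8: insert 'c' [insertion #3]
Total insertions: 3

3


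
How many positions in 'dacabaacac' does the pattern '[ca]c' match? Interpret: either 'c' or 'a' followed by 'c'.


Pattern: [ca]c means either 'c' or 'a' followed by 'c'.
Scanning 'dacabaacac' position-by-position:
  Pos 0: window 'da' -> no
  Pos 1: window 'ac' -> MATCH
  Pos 2: window 'ca' -> no
  Pos 3: window 'ab' -> no
  Pos 4: window 'ba' -> no
  Pos 5: window 'aa' -> no
  Pos 6: window 'ac' -> MATCH
  Pos 7: window 'ca' -> no
  Pos 8: window 'ac' -> MATCH
  Pos 9: window 'c' -> no
Total matches: 3

3


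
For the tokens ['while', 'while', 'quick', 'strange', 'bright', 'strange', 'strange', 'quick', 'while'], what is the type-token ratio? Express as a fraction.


Tokens: 9
Unique types: ('bright', 'quick', 'strange', 'while') = 4
TTR = 4/9
Already in lowest terms.

4/9


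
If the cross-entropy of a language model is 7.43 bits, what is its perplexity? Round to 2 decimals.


Perplexity formula: PP = 2^H
H = 7.43
PP = 2^7.43
Decompose: 2^7.43 = 2^7 * 2^0.43
2^7 = 128, 2^0.43 ~ 1.3472336
PP ~ 128 * 1.3472336 = 172.4459008
Rounded to 2 decimals: 172.45

172.45


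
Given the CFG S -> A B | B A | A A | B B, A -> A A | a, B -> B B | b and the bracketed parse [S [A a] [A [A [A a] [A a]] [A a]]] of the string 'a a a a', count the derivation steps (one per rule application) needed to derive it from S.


Every bracketed nonterminal node [X ...] in the tree is produced by exactly one rule application.
Reading the tree off as a leftmost derivation:
  Step 1: S  =>  A A   (applied S -> A A)
  Step 2: A A  =>  a A   (applied A -> a)
  Step 3: a A  =>  a A A   (applied A -> A A)
  Step 4: a A A  =>  a A A A   (applied A -> A A)
  Step 5: a A A A  =>  a a A A   (applied A -> a)
  Step 6: a a A A  =>  a a a A   (applied A -> a)
  Step 7: a a a A  =>  a a a a   (applied A -> a)
Final yield: a a a a
Total rewrite steps: 7

7


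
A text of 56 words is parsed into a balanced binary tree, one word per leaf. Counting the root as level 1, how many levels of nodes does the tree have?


In a balanced binary tree with n leaves the deepest leaf is ceil(log2(n)) edges below the root,
so counting node levels inclusive of root and leaves gives ceil(log2(n)) + 1 levels.
log2(56) = 5.8074
ceil(5.8074) = 6
levels = 6 + 1 = 7

7


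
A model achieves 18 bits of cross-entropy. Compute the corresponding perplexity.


Perplexity formula: PP = 2^H
H = 18
PP = 2^18
PP = 2^18 = 262144

262144


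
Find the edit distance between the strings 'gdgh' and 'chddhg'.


Building DP table for s1='gdgh' (len 4) and s2='chddhg' (len 6):
       c  h  d  d  h  g
    0  1  2  3  4  5  6
  g 1  1  2  3  4  5  5
  d 2  2  2  2  3  4  5
  g 3  3  3  3  3  4  4
  h 4  4  3  4  4  3  4
Edit distance = dp[4][6] = 4

4


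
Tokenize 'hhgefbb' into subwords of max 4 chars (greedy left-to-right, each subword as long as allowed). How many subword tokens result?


'hhgefbb' has 7 characters.
Chunking with max size 4:
  Chunk 1: 'hhge' (positions 0-3)
  Chunk 2: 'fbb' (positions 4-6)
Total chunks: ceil(7 / 4) = 2

2


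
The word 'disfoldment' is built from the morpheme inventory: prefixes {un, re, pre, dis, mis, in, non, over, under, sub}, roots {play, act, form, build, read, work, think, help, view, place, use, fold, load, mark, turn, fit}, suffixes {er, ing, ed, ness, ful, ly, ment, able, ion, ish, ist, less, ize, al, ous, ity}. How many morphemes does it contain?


Segmenting 'disfoldment' against the inventory:
  'dis' -> prefix (morpheme 1)
  'fold' -> root (morpheme 2)
  'ment' -> suffix (morpheme 3)
Total morphemes: 3

3


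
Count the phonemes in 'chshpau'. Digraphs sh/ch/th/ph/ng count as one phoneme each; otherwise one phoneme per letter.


Parsing 'chshpau' greedily, digraphs first:
  'ch' -> digraph (1 consonant phoneme) (phonemes so far: 1)
  'sh' -> digraph (1 consonant phoneme) (phonemes so far: 2)
  'p' -> consonant phoneme (phonemes so far: 3)
  'a' -> vowel phoneme (phonemes so far: 4)
  'u' -> vowel phoneme (phonemes so far: 5)
Total phonemes: 5

5


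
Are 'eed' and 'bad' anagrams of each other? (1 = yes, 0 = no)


Sort characters of 'eed': 'dee'
Sort characters of 'bad': 'abd'
Sorted forms differ -> they are NOT anagrams
Result: 0

0


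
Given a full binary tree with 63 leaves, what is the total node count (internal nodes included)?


Leaf nodes (terminals): 63
Internal nodes = n - 1 = 63 - 1 = 62
Total = leaves + internal = 63 + 62 = 125

125


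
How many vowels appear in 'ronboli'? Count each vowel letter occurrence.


Scanning each character of 'ronboli':
  Position 1: 'r' -> consonant (running count: 0)
  Position 2: 'o' -> vowel (running count: 1)
  Position 3: 'n' -> consonant (running count: 1)
  Position 4: 'b' -> consonant (running count: 1)
  Position 5: 'o' -> vowel (running count: 2)
  Position 6: 'l' -> consonant (running count: 2)
  Position 7: 'i' -> vowel (running count: 3)
Total vowels: 3

3


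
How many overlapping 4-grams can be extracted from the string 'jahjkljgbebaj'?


String 'jahjkljgbebaj' has length L = 13.
Number of overlapping n-grams = L - n + 1
Substituting: 13 - 4 + 1 = 10

10


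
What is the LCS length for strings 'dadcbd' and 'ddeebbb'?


DP table for LCS of 'dadcbd' and 'ddeebbb':
       d  d  e  e  b  b  b
    0  0  0  0  0  0  0  0
  d 0  1  1  1  1  1  1  1
  a 0  1  1  1  1  1  1  1
  d 0  1  2  2  2  2  2  2
  c 0  1  2  2  2  2  2  2
  b 0  1  2  2  2  3  3  3
  d 0  1  2  2  2  3  3  3
LCS: 'ddb'
LCS length = 3

3


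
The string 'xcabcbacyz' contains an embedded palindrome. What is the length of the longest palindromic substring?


Scanning 'xcabcbacyz' for palindromic substrings.
Substring at positions 1-7: 'cabcbac'.
Check: reverse('cabcbac') = 'cabcbac' -> palindrome confirmed.
Neighbouring characters ('x' / 'y') break symmetry, so it cannot extend further.
No longer palindromic substring exists; longest length = 7

7


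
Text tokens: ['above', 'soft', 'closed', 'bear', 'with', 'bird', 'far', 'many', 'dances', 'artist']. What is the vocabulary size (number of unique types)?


Listing all tokens and tracking unique types:
  Token 1: 'above' -> NEW (unique so far: 1)
  Token 2: 'soft' -> NEW (unique so far: 2)
  Token 3: 'closed' -> NEW (unique so far: 3)
  Token 4: 'bear' -> NEW (unique so far: 4)
  Token 5: 'with' -> NEW (unique so far: 5)
  Token 6: 'bird' -> NEW (unique so far: 6)
  Token 7: 'far' -> NEW (unique so far: 7)
  Token 8: 'many' -> NEW (unique so far: 8)
  Token 9: 'dances' -> NEW (unique so far: 9)
  Token 10: 'artist' -> NEW (unique so far: 10)
Unique types: ('above', 'artist', 'bear', 'bird', 'closed', 'dances', 'far', 'many', 'soft', 'with')
Vocabulary size: 10

10


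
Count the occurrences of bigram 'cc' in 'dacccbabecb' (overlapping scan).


Scanning 'dacccbabecb' for bigram 'cc':
  Position 0: 'da' -> no
  Position 1: 'ac' -> no
  Position 2: 'cc' -> MATCH
  Position 3: 'cc' -> MATCH
  Position 4: 'cb' -> no
  Position 5: 'ba' -> no
  Position 6: 'ab' -> no
  Position 7: 'be' -> no
  Position 8: 'ec' -> no
  Position 9: 'cb' -> no
Total matches: 2

2


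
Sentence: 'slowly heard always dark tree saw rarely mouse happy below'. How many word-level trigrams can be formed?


Word trigrams from [10] words:
  Trigram 1: (slowly heard always)
  Trigram 2: (heard always dark)
  Trigram 3: (always dark tree)
  Trigram 4: (dark tree saw)
  Trigram 5: (tree saw rarely)
  Trigram 6: (saw rarely mouse)
  Trigram 7: (rarely mouse happy)
  Trigram 8: (mouse happy below)
Total word trigrams: 10 - 2 = 8

8


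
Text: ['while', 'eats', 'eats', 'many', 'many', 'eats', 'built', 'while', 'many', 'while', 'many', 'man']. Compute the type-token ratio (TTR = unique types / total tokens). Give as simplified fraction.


Tokens: 12
Unique types: ('built', 'eats', 'man', 'many', 'while') = 5
TTR = 5/12
Already in lowest terms.

5/12


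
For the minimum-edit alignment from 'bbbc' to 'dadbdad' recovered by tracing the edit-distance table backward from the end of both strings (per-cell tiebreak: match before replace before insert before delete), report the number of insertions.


Edit distance = 6. Backtracking from cell (4, 7) with preference match > replace > insert > delete,
then listing the resulting alignment 'bbbc' -> 'dadbdad' left to right:
  Step 1: insert 'd' [insertion #1]
  Step 2: insert 'a' [insertion #2]
  Step 3: insert 'd' [insertion #3]
  Step 4: keep 'b'
  Step 5: replace b->d
  Step 6: replace b->a
  Step 7: replace c->d
Total insertions: 3

3


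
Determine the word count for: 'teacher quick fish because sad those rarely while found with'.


Counting words by splitting on spaces:
  Word 1: 'teacher'
  Word 2: 'quick'
  Word 3: 'fish'
  Word 4: 'because'
  Word 5: 'sad'
  Word 6: 'those'
  Word 7: 'rarely'
  Word 8: 'while'
  Word 9: 'found'
  Word 10: 'with'
Total words: 10

10
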